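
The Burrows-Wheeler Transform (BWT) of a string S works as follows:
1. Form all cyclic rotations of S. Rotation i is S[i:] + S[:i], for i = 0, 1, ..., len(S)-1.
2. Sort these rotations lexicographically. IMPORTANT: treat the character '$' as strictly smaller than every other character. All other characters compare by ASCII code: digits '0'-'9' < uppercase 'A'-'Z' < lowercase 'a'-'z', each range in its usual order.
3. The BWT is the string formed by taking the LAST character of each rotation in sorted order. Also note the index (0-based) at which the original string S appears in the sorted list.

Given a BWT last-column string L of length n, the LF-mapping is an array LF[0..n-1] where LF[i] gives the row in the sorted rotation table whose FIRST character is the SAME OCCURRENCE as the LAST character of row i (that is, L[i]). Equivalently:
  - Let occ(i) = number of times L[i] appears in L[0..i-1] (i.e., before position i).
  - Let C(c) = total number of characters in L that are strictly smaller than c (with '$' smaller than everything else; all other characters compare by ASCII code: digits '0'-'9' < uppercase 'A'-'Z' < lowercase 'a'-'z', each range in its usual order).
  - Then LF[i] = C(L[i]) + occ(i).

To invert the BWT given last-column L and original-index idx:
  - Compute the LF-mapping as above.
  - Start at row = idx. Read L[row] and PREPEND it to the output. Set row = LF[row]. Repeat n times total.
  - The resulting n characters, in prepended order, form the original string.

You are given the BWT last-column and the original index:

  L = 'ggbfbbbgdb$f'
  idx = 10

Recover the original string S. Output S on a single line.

Answer: gbbbdfgfbbg$

Derivation:
LF mapping: 9 10 1 7 2 3 4 11 6 5 0 8
Walk LF starting at row 10, prepending L[row]:
  step 1: row=10, L[10]='$', prepend. Next row=LF[10]=0
  step 2: row=0, L[0]='g', prepend. Next row=LF[0]=9
  step 3: row=9, L[9]='b', prepend. Next row=LF[9]=5
  step 4: row=5, L[5]='b', prepend. Next row=LF[5]=3
  step 5: row=3, L[3]='f', prepend. Next row=LF[3]=7
  step 6: row=7, L[7]='g', prepend. Next row=LF[7]=11
  step 7: row=11, L[11]='f', prepend. Next row=LF[11]=8
  step 8: row=8, L[8]='d', prepend. Next row=LF[8]=6
  step 9: row=6, L[6]='b', prepend. Next row=LF[6]=4
  step 10: row=4, L[4]='b', prepend. Next row=LF[4]=2
  step 11: row=2, L[2]='b', prepend. Next row=LF[2]=1
  step 12: row=1, L[1]='g', prepend. Next row=LF[1]=10
Reversed output: gbbbdfgfbbg$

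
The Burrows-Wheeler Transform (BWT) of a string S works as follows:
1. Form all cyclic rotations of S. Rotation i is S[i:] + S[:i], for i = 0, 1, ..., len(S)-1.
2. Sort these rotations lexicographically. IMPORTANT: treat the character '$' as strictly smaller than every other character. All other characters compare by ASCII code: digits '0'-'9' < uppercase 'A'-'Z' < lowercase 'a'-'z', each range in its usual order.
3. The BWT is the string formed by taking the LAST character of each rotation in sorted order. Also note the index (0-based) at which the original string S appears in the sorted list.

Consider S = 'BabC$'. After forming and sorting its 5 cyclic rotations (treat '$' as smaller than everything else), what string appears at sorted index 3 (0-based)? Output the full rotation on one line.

All 5 rotations (rotation i = S[i:]+S[:i]):
  rot[0] = BabC$
  rot[1] = abC$B
  rot[2] = bC$Ba
  rot[3] = C$Bab
  rot[4] = $BabC
Sorted (with $ < everything):
  sorted[0] = $BabC
  sorted[1] = BabC$
  sorted[2] = C$Bab
  sorted[3] = abC$B
  sorted[4] = bC$Ba
sorted[3] = abC$B

Answer: abC$B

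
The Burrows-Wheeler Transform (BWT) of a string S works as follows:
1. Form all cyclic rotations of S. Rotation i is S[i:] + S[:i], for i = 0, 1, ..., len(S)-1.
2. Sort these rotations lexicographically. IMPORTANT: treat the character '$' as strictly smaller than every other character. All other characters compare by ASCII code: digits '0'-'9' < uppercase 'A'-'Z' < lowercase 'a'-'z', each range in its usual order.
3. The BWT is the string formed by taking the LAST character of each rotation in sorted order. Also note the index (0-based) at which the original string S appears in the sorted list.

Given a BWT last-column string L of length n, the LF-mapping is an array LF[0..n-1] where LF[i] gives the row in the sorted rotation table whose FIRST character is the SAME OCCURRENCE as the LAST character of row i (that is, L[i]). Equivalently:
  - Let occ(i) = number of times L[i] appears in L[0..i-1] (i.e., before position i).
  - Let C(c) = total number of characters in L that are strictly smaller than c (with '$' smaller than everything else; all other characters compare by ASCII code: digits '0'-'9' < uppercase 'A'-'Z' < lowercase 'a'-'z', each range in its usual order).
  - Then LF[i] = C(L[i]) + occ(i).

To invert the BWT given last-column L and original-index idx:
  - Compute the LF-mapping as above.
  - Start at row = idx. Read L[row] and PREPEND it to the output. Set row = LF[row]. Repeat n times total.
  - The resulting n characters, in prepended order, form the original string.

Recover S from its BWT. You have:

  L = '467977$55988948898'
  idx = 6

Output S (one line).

LF mapping: 1 5 6 14 7 8 0 3 4 15 9 10 16 2 11 12 17 13
Walk LF starting at row 6, prepending L[row]:
  step 1: row=6, L[6]='$', prepend. Next row=LF[6]=0
  step 2: row=0, L[0]='4', prepend. Next row=LF[0]=1
  step 3: row=1, L[1]='6', prepend. Next row=LF[1]=5
  step 4: row=5, L[5]='7', prepend. Next row=LF[5]=8
  step 5: row=8, L[8]='5', prepend. Next row=LF[8]=4
  step 6: row=4, L[4]='7', prepend. Next row=LF[4]=7
  step 7: row=7, L[7]='5', prepend. Next row=LF[7]=3
  step 8: row=3, L[3]='9', prepend. Next row=LF[3]=14
  step 9: row=14, L[14]='8', prepend. Next row=LF[14]=11
  step 10: row=11, L[11]='8', prepend. Next row=LF[11]=10
  step 11: row=10, L[10]='8', prepend. Next row=LF[10]=9
  step 12: row=9, L[9]='9', prepend. Next row=LF[9]=15
  step 13: row=15, L[15]='8', prepend. Next row=LF[15]=12
  step 14: row=12, L[12]='9', prepend. Next row=LF[12]=16
  step 15: row=16, L[16]='9', prepend. Next row=LF[16]=17
  step 16: row=17, L[17]='8', prepend. Next row=LF[17]=13
  step 17: row=13, L[13]='4', prepend. Next row=LF[13]=2
  step 18: row=2, L[2]='7', prepend. Next row=LF[2]=6
Reversed output: 74899898889575764$

Answer: 74899898889575764$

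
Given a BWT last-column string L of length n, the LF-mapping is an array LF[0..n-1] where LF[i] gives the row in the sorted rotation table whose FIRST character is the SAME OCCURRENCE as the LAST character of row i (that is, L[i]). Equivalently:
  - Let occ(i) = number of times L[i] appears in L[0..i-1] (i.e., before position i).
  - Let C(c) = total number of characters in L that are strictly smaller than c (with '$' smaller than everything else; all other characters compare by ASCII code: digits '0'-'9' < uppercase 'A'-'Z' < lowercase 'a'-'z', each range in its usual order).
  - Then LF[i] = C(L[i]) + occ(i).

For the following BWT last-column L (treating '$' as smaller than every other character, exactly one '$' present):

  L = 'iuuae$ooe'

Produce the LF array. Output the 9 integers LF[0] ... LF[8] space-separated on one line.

Char counts: '$':1, 'a':1, 'e':2, 'i':1, 'o':2, 'u':2
C (first-col start): C('$')=0, C('a')=1, C('e')=2, C('i')=4, C('o')=5, C('u')=7
L[0]='i': occ=0, LF[0]=C('i')+0=4+0=4
L[1]='u': occ=0, LF[1]=C('u')+0=7+0=7
L[2]='u': occ=1, LF[2]=C('u')+1=7+1=8
L[3]='a': occ=0, LF[3]=C('a')+0=1+0=1
L[4]='e': occ=0, LF[4]=C('e')+0=2+0=2
L[5]='$': occ=0, LF[5]=C('$')+0=0+0=0
L[6]='o': occ=0, LF[6]=C('o')+0=5+0=5
L[7]='o': occ=1, LF[7]=C('o')+1=5+1=6
L[8]='e': occ=1, LF[8]=C('e')+1=2+1=3

Answer: 4 7 8 1 2 0 5 6 3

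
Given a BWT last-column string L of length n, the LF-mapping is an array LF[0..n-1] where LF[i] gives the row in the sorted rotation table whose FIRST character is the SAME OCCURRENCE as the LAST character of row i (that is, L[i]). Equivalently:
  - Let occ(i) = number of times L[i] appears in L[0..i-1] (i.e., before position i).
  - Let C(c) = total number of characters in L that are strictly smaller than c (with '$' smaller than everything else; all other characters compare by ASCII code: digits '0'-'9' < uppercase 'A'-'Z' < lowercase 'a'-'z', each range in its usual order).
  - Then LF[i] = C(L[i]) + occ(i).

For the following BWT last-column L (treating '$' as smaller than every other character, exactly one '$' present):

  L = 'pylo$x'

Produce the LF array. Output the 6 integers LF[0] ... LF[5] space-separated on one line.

Char counts: '$':1, 'l':1, 'o':1, 'p':1, 'x':1, 'y':1
C (first-col start): C('$')=0, C('l')=1, C('o')=2, C('p')=3, C('x')=4, C('y')=5
L[0]='p': occ=0, LF[0]=C('p')+0=3+0=3
L[1]='y': occ=0, LF[1]=C('y')+0=5+0=5
L[2]='l': occ=0, LF[2]=C('l')+0=1+0=1
L[3]='o': occ=0, LF[3]=C('o')+0=2+0=2
L[4]='$': occ=0, LF[4]=C('$')+0=0+0=0
L[5]='x': occ=0, LF[5]=C('x')+0=4+0=4

Answer: 3 5 1 2 0 4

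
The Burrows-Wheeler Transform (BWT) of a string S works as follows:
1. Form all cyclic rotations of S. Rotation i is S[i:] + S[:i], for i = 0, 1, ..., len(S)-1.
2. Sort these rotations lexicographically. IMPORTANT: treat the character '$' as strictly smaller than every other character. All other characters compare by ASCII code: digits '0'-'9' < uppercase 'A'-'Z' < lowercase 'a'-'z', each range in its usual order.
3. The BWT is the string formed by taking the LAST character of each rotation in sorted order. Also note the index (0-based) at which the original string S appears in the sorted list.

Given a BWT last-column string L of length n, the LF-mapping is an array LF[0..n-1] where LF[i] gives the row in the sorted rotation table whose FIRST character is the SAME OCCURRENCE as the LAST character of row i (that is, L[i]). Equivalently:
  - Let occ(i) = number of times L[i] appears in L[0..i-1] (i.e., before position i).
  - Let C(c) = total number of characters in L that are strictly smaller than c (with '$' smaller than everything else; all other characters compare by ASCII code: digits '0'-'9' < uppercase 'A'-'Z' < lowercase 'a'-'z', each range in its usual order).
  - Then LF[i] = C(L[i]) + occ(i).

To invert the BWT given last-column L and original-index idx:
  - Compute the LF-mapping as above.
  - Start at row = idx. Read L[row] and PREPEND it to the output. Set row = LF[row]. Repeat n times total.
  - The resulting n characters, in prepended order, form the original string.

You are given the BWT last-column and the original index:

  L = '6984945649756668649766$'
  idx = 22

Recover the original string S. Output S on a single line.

LF mapping: 7 19 17 1 20 2 5 8 3 21 15 6 9 10 11 18 12 4 22 16 13 14 0
Walk LF starting at row 22, prepending L[row]:
  step 1: row=22, L[22]='$', prepend. Next row=LF[22]=0
  step 2: row=0, L[0]='6', prepend. Next row=LF[0]=7
  step 3: row=7, L[7]='6', prepend. Next row=LF[7]=8
  step 4: row=8, L[8]='4', prepend. Next row=LF[8]=3
  step 5: row=3, L[3]='4', prepend. Next row=LF[3]=1
  step 6: row=1, L[1]='9', prepend. Next row=LF[1]=19
  step 7: row=19, L[19]='7', prepend. Next row=LF[19]=16
  step 8: row=16, L[16]='6', prepend. Next row=LF[16]=12
  step 9: row=12, L[12]='6', prepend. Next row=LF[12]=9
  step 10: row=9, L[9]='9', prepend. Next row=LF[9]=21
  step 11: row=21, L[21]='6', prepend. Next row=LF[21]=14
  step 12: row=14, L[14]='6', prepend. Next row=LF[14]=11
  step 13: row=11, L[11]='5', prepend. Next row=LF[11]=6
  step 14: row=6, L[6]='5', prepend. Next row=LF[6]=5
  step 15: row=5, L[5]='4', prepend. Next row=LF[5]=2
  step 16: row=2, L[2]='8', prepend. Next row=LF[2]=17
  step 17: row=17, L[17]='4', prepend. Next row=LF[17]=4
  step 18: row=4, L[4]='9', prepend. Next row=LF[4]=20
  step 19: row=20, L[20]='6', prepend. Next row=LF[20]=13
  step 20: row=13, L[13]='6', prepend. Next row=LF[13]=10
  step 21: row=10, L[10]='7', prepend. Next row=LF[10]=15
  step 22: row=15, L[15]='8', prepend. Next row=LF[15]=18
  step 23: row=18, L[18]='9', prepend. Next row=LF[18]=22
Reversed output: 9876694845566966794466$

Answer: 9876694845566966794466$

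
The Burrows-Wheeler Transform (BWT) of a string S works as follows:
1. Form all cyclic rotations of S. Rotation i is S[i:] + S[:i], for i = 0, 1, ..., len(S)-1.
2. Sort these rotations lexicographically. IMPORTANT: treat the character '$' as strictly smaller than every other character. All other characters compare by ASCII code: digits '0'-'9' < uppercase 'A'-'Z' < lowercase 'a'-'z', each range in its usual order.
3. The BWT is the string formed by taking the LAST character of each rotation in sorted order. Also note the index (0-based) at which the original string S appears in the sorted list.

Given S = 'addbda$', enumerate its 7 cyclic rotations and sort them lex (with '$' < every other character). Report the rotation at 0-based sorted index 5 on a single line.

All 7 rotations (rotation i = S[i:]+S[:i]):
  rot[0] = addbda$
  rot[1] = ddbda$a
  rot[2] = dbda$ad
  rot[3] = bda$add
  rot[4] = da$addb
  rot[5] = a$addbd
  rot[6] = $addbda
Sorted (with $ < everything):
  sorted[0] = $addbda
  sorted[1] = a$addbd
  sorted[2] = addbda$
  sorted[3] = bda$add
  sorted[4] = da$addb
  sorted[5] = dbda$ad
  sorted[6] = ddbda$a
sorted[5] = dbda$ad

Answer: dbda$ad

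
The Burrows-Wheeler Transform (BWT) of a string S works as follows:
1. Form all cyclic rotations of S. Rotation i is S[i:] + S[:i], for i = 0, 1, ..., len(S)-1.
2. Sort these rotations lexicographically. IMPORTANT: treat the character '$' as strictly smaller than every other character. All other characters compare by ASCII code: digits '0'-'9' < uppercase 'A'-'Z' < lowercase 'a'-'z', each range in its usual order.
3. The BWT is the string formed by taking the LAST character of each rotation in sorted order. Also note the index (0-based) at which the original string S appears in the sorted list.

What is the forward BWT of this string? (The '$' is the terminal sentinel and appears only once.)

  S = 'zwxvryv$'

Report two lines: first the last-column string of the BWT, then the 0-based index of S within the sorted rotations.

All 8 rotations (rotation i = S[i:]+S[:i]):
  rot[0] = zwxvryv$
  rot[1] = wxvryv$z
  rot[2] = xvryv$zw
  rot[3] = vryv$zwx
  rot[4] = ryv$zwxv
  rot[5] = yv$zwxvr
  rot[6] = v$zwxvry
  rot[7] = $zwxvryv
Sorted (with $ < everything):
  sorted[0] = $zwxvryv  (last char: 'v')
  sorted[1] = ryv$zwxv  (last char: 'v')
  sorted[2] = v$zwxvry  (last char: 'y')
  sorted[3] = vryv$zwx  (last char: 'x')
  sorted[4] = wxvryv$z  (last char: 'z')
  sorted[5] = xvryv$zw  (last char: 'w')
  sorted[6] = yv$zwxvr  (last char: 'r')
  sorted[7] = zwxvryv$  (last char: '$')
Last column: vvyxzwr$
Original string S is at sorted index 7

Answer: vvyxzwr$
7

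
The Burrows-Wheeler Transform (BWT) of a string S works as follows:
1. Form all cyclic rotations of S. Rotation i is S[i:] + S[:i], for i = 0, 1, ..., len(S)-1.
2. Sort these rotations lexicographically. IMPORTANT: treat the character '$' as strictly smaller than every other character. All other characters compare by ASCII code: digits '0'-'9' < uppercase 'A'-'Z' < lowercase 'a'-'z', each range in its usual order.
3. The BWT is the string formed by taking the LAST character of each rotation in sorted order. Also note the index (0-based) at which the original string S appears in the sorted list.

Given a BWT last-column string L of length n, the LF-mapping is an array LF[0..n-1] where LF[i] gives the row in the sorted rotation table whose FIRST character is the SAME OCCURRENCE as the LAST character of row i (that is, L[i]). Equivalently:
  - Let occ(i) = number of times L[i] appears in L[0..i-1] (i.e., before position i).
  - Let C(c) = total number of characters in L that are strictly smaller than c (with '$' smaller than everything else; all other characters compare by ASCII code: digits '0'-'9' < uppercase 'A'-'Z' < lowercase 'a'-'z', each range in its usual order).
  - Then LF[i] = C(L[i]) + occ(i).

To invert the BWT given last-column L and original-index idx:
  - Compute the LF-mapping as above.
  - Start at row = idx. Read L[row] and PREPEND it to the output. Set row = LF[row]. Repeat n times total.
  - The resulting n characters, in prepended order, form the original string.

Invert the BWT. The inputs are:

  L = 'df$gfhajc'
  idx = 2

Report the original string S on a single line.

Answer: cjhffagd$

Derivation:
LF mapping: 3 4 0 6 5 7 1 8 2
Walk LF starting at row 2, prepending L[row]:
  step 1: row=2, L[2]='$', prepend. Next row=LF[2]=0
  step 2: row=0, L[0]='d', prepend. Next row=LF[0]=3
  step 3: row=3, L[3]='g', prepend. Next row=LF[3]=6
  step 4: row=6, L[6]='a', prepend. Next row=LF[6]=1
  step 5: row=1, L[1]='f', prepend. Next row=LF[1]=4
  step 6: row=4, L[4]='f', prepend. Next row=LF[4]=5
  step 7: row=5, L[5]='h', prepend. Next row=LF[5]=7
  step 8: row=7, L[7]='j', prepend. Next row=LF[7]=8
  step 9: row=8, L[8]='c', prepend. Next row=LF[8]=2
Reversed output: cjhffagd$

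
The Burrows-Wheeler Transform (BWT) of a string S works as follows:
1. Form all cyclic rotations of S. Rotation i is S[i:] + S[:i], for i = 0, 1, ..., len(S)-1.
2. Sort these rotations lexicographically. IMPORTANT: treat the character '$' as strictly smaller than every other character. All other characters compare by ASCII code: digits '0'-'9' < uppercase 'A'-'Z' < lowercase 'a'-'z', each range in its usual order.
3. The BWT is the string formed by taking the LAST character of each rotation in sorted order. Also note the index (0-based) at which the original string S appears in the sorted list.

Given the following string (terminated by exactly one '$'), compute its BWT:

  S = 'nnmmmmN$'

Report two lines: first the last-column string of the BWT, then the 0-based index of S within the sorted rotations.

All 8 rotations (rotation i = S[i:]+S[:i]):
  rot[0] = nnmmmmN$
  rot[1] = nmmmmN$n
  rot[2] = mmmmN$nn
  rot[3] = mmmN$nnm
  rot[4] = mmN$nnmm
  rot[5] = mN$nnmmm
  rot[6] = N$nnmmmm
  rot[7] = $nnmmmmN
Sorted (with $ < everything):
  sorted[0] = $nnmmmmN  (last char: 'N')
  sorted[1] = N$nnmmmm  (last char: 'm')
  sorted[2] = mN$nnmmm  (last char: 'm')
  sorted[3] = mmN$nnmm  (last char: 'm')
  sorted[4] = mmmN$nnm  (last char: 'm')
  sorted[5] = mmmmN$nn  (last char: 'n')
  sorted[6] = nmmmmN$n  (last char: 'n')
  sorted[7] = nnmmmmN$  (last char: '$')
Last column: Nmmmmnn$
Original string S is at sorted index 7

Answer: Nmmmmnn$
7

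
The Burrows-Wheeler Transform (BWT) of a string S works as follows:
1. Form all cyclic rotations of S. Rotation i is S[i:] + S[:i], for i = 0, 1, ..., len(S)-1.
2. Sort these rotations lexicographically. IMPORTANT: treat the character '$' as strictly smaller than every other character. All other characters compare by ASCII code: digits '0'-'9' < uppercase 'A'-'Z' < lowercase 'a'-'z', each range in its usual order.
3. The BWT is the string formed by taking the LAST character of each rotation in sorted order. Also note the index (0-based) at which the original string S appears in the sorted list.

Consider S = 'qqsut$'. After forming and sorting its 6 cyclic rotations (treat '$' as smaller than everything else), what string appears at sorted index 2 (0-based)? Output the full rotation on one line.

Answer: qsut$q

Derivation:
All 6 rotations (rotation i = S[i:]+S[:i]):
  rot[0] = qqsut$
  rot[1] = qsut$q
  rot[2] = sut$qq
  rot[3] = ut$qqs
  rot[4] = t$qqsu
  rot[5] = $qqsut
Sorted (with $ < everything):
  sorted[0] = $qqsut
  sorted[1] = qqsut$
  sorted[2] = qsut$q
  sorted[3] = sut$qq
  sorted[4] = t$qqsu
  sorted[5] = ut$qqs
sorted[2] = qsut$q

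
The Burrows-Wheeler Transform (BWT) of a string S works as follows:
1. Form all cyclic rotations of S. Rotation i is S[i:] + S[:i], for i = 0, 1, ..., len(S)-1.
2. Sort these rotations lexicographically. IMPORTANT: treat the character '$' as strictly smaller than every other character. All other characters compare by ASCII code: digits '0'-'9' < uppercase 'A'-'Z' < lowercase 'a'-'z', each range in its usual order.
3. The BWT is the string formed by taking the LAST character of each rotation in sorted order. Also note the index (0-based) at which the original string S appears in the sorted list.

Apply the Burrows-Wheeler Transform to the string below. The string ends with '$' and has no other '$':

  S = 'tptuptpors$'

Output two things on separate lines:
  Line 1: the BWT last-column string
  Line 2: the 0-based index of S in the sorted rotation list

Answer: sptutorp$pt
8

Derivation:
All 11 rotations (rotation i = S[i:]+S[:i]):
  rot[0] = tptuptpors$
  rot[1] = ptuptpors$t
  rot[2] = tuptpors$tp
  rot[3] = uptpors$tpt
  rot[4] = ptpors$tptu
  rot[5] = tpors$tptup
  rot[6] = pors$tptupt
  rot[7] = ors$tptuptp
  rot[8] = rs$tptuptpo
  rot[9] = s$tptuptpor
  rot[10] = $tptuptpors
Sorted (with $ < everything):
  sorted[0] = $tptuptpors  (last char: 's')
  sorted[1] = ors$tptuptp  (last char: 'p')
  sorted[2] = pors$tptupt  (last char: 't')
  sorted[3] = ptpors$tptu  (last char: 'u')
  sorted[4] = ptuptpors$t  (last char: 't')
  sorted[5] = rs$tptuptpo  (last char: 'o')
  sorted[6] = s$tptuptpor  (last char: 'r')
  sorted[7] = tpors$tptup  (last char: 'p')
  sorted[8] = tptuptpors$  (last char: '$')
  sorted[9] = tuptpors$tp  (last char: 'p')
  sorted[10] = uptpors$tpt  (last char: 't')
Last column: sptutorp$pt
Original string S is at sorted index 8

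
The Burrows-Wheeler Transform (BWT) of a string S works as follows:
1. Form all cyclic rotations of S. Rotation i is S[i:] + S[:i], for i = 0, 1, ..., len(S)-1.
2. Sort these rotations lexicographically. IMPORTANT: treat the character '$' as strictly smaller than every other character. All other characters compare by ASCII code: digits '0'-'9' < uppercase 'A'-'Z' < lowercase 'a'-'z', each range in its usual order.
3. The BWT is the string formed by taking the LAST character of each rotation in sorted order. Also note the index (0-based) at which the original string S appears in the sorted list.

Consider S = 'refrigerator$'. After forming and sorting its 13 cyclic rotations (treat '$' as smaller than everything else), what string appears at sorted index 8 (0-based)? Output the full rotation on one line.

Answer: r$refrigerato

Derivation:
All 13 rotations (rotation i = S[i:]+S[:i]):
  rot[0] = refrigerator$
  rot[1] = efrigerator$r
  rot[2] = frigerator$re
  rot[3] = rigerator$ref
  rot[4] = igerator$refr
  rot[5] = gerator$refri
  rot[6] = erator$refrig
  rot[7] = rator$refrige
  rot[8] = ator$refriger
  rot[9] = tor$refrigera
  rot[10] = or$refrigerat
  rot[11] = r$refrigerato
  rot[12] = $refrigerator
Sorted (with $ < everything):
  sorted[0] = $refrigerator
  sorted[1] = ator$refriger
  sorted[2] = efrigerator$r
  sorted[3] = erator$refrig
  sorted[4] = frigerator$re
  sorted[5] = gerator$refri
  sorted[6] = igerator$refr
  sorted[7] = or$refrigerat
  sorted[8] = r$refrigerato
  sorted[9] = rator$refrige
  sorted[10] = refrigerator$
  sorted[11] = rigerator$ref
  sorted[12] = tor$refrigera
sorted[8] = r$refrigerato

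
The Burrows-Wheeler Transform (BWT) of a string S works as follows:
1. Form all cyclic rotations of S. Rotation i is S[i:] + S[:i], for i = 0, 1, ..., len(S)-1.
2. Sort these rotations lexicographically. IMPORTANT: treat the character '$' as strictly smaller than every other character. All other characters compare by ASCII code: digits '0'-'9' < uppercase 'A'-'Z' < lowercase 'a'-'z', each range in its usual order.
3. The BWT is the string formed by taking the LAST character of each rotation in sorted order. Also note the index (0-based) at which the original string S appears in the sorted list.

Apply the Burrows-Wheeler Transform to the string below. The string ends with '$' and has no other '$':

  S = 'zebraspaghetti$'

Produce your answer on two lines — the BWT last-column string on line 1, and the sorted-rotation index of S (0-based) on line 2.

Answer: iprezhagtsbate$
14

Derivation:
All 15 rotations (rotation i = S[i:]+S[:i]):
  rot[0] = zebraspaghetti$
  rot[1] = ebraspaghetti$z
  rot[2] = braspaghetti$ze
  rot[3] = raspaghetti$zeb
  rot[4] = aspaghetti$zebr
  rot[5] = spaghetti$zebra
  rot[6] = paghetti$zebras
  rot[7] = aghetti$zebrasp
  rot[8] = ghetti$zebraspa
  rot[9] = hetti$zebraspag
  rot[10] = etti$zebraspagh
  rot[11] = tti$zebraspaghe
  rot[12] = ti$zebraspaghet
  rot[13] = i$zebraspaghett
  rot[14] = $zebraspaghetti
Sorted (with $ < everything):
  sorted[0] = $zebraspaghetti  (last char: 'i')
  sorted[1] = aghetti$zebrasp  (last char: 'p')
  sorted[2] = aspaghetti$zebr  (last char: 'r')
  sorted[3] = braspaghetti$ze  (last char: 'e')
  sorted[4] = ebraspaghetti$z  (last char: 'z')
  sorted[5] = etti$zebraspagh  (last char: 'h')
  sorted[6] = ghetti$zebraspa  (last char: 'a')
  sorted[7] = hetti$zebraspag  (last char: 'g')
  sorted[8] = i$zebraspaghett  (last char: 't')
  sorted[9] = paghetti$zebras  (last char: 's')
  sorted[10] = raspaghetti$zeb  (last char: 'b')
  sorted[11] = spaghetti$zebra  (last char: 'a')
  sorted[12] = ti$zebraspaghet  (last char: 't')
  sorted[13] = tti$zebraspaghe  (last char: 'e')
  sorted[14] = zebraspaghetti$  (last char: '$')
Last column: iprezhagtsbate$
Original string S is at sorted index 14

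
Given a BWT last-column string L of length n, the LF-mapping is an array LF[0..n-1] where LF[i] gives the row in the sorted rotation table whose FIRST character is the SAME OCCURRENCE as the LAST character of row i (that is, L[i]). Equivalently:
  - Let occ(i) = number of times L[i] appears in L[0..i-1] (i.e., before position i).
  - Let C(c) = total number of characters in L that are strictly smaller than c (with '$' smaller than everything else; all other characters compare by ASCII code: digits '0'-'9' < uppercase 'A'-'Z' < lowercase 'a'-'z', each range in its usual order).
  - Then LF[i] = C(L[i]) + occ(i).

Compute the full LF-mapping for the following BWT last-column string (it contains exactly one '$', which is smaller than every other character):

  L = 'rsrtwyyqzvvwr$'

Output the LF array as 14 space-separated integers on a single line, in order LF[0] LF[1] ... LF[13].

Answer: 2 5 3 6 9 11 12 1 13 7 8 10 4 0

Derivation:
Char counts: '$':1, 'q':1, 'r':3, 's':1, 't':1, 'v':2, 'w':2, 'y':2, 'z':1
C (first-col start): C('$')=0, C('q')=1, C('r')=2, C('s')=5, C('t')=6, C('v')=7, C('w')=9, C('y')=11, C('z')=13
L[0]='r': occ=0, LF[0]=C('r')+0=2+0=2
L[1]='s': occ=0, LF[1]=C('s')+0=5+0=5
L[2]='r': occ=1, LF[2]=C('r')+1=2+1=3
L[3]='t': occ=0, LF[3]=C('t')+0=6+0=6
L[4]='w': occ=0, LF[4]=C('w')+0=9+0=9
L[5]='y': occ=0, LF[5]=C('y')+0=11+0=11
L[6]='y': occ=1, LF[6]=C('y')+1=11+1=12
L[7]='q': occ=0, LF[7]=C('q')+0=1+0=1
L[8]='z': occ=0, LF[8]=C('z')+0=13+0=13
L[9]='v': occ=0, LF[9]=C('v')+0=7+0=7
L[10]='v': occ=1, LF[10]=C('v')+1=7+1=8
L[11]='w': occ=1, LF[11]=C('w')+1=9+1=10
L[12]='r': occ=2, LF[12]=C('r')+2=2+2=4
L[13]='$': occ=0, LF[13]=C('$')+0=0+0=0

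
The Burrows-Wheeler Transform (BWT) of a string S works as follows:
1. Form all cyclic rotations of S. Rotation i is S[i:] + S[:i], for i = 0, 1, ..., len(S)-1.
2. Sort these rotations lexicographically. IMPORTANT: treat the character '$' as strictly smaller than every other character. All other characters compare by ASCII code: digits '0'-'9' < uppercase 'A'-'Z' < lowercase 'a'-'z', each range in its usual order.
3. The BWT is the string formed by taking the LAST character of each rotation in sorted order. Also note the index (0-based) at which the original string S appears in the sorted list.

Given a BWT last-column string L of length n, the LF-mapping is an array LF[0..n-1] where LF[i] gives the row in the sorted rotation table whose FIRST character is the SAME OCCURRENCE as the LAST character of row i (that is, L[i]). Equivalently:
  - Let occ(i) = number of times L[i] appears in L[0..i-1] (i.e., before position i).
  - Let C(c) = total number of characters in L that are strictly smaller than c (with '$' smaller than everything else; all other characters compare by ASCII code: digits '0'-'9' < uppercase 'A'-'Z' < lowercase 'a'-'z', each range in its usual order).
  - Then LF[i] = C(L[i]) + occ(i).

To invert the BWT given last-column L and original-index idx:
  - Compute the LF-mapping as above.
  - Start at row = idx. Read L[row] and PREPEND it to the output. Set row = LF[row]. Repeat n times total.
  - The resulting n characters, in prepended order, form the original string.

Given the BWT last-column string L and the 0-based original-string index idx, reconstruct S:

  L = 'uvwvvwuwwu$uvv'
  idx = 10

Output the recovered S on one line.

LF mapping: 1 5 10 6 7 11 2 12 13 3 0 4 8 9
Walk LF starting at row 10, prepending L[row]:
  step 1: row=10, L[10]='$', prepend. Next row=LF[10]=0
  step 2: row=0, L[0]='u', prepend. Next row=LF[0]=1
  step 3: row=1, L[1]='v', prepend. Next row=LF[1]=5
  step 4: row=5, L[5]='w', prepend. Next row=LF[5]=11
  step 5: row=11, L[11]='u', prepend. Next row=LF[11]=4
  step 6: row=4, L[4]='v', prepend. Next row=LF[4]=7
  step 7: row=7, L[7]='w', prepend. Next row=LF[7]=12
  step 8: row=12, L[12]='v', prepend. Next row=LF[12]=8
  step 9: row=8, L[8]='w', prepend. Next row=LF[8]=13
  step 10: row=13, L[13]='v', prepend. Next row=LF[13]=9
  step 11: row=9, L[9]='u', prepend. Next row=LF[9]=3
  step 12: row=3, L[3]='v', prepend. Next row=LF[3]=6
  step 13: row=6, L[6]='u', prepend. Next row=LF[6]=2
  step 14: row=2, L[2]='w', prepend. Next row=LF[2]=10
Reversed output: wuvuvwvwvuwvu$

Answer: wuvuvwvwvuwvu$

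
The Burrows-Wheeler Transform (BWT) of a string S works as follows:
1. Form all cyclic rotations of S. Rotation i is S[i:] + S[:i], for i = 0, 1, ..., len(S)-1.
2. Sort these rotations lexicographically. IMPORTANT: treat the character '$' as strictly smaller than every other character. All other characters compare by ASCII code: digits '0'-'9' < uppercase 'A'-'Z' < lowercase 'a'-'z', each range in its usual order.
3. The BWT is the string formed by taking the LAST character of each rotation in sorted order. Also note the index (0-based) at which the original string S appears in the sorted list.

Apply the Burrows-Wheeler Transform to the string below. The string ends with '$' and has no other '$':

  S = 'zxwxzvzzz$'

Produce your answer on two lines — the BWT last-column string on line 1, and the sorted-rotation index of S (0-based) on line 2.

Answer: zzxzwzx$zv
7

Derivation:
All 10 rotations (rotation i = S[i:]+S[:i]):
  rot[0] = zxwxzvzzz$
  rot[1] = xwxzvzzz$z
  rot[2] = wxzvzzz$zx
  rot[3] = xzvzzz$zxw
  rot[4] = zvzzz$zxwx
  rot[5] = vzzz$zxwxz
  rot[6] = zzz$zxwxzv
  rot[7] = zz$zxwxzvz
  rot[8] = z$zxwxzvzz
  rot[9] = $zxwxzvzzz
Sorted (with $ < everything):
  sorted[0] = $zxwxzvzzz  (last char: 'z')
  sorted[1] = vzzz$zxwxz  (last char: 'z')
  sorted[2] = wxzvzzz$zx  (last char: 'x')
  sorted[3] = xwxzvzzz$z  (last char: 'z')
  sorted[4] = xzvzzz$zxw  (last char: 'w')
  sorted[5] = z$zxwxzvzz  (last char: 'z')
  sorted[6] = zvzzz$zxwx  (last char: 'x')
  sorted[7] = zxwxzvzzz$  (last char: '$')
  sorted[8] = zz$zxwxzvz  (last char: 'z')
  sorted[9] = zzz$zxwxzv  (last char: 'v')
Last column: zzxzwzx$zv
Original string S is at sorted index 7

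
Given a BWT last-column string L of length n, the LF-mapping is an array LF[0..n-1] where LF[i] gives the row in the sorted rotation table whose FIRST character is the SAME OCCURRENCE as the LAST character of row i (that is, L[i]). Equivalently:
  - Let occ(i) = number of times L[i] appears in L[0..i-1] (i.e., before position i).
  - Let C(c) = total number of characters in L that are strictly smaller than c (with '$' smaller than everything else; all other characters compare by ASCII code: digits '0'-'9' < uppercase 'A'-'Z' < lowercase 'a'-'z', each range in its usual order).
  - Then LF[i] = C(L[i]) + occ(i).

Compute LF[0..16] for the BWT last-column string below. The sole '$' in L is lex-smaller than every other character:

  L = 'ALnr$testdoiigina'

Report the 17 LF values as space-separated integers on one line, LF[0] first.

Char counts: '$':1, 'A':1, 'L':1, 'a':1, 'd':1, 'e':1, 'g':1, 'i':3, 'n':2, 'o':1, 'r':1, 's':1, 't':2
C (first-col start): C('$')=0, C('A')=1, C('L')=2, C('a')=3, C('d')=4, C('e')=5, C('g')=6, C('i')=7, C('n')=10, C('o')=12, C('r')=13, C('s')=14, C('t')=15
L[0]='A': occ=0, LF[0]=C('A')+0=1+0=1
L[1]='L': occ=0, LF[1]=C('L')+0=2+0=2
L[2]='n': occ=0, LF[2]=C('n')+0=10+0=10
L[3]='r': occ=0, LF[3]=C('r')+0=13+0=13
L[4]='$': occ=0, LF[4]=C('$')+0=0+0=0
L[5]='t': occ=0, LF[5]=C('t')+0=15+0=15
L[6]='e': occ=0, LF[6]=C('e')+0=5+0=5
L[7]='s': occ=0, LF[7]=C('s')+0=14+0=14
L[8]='t': occ=1, LF[8]=C('t')+1=15+1=16
L[9]='d': occ=0, LF[9]=C('d')+0=4+0=4
L[10]='o': occ=0, LF[10]=C('o')+0=12+0=12
L[11]='i': occ=0, LF[11]=C('i')+0=7+0=7
L[12]='i': occ=1, LF[12]=C('i')+1=7+1=8
L[13]='g': occ=0, LF[13]=C('g')+0=6+0=6
L[14]='i': occ=2, LF[14]=C('i')+2=7+2=9
L[15]='n': occ=1, LF[15]=C('n')+1=10+1=11
L[16]='a': occ=0, LF[16]=C('a')+0=3+0=3

Answer: 1 2 10 13 0 15 5 14 16 4 12 7 8 6 9 11 3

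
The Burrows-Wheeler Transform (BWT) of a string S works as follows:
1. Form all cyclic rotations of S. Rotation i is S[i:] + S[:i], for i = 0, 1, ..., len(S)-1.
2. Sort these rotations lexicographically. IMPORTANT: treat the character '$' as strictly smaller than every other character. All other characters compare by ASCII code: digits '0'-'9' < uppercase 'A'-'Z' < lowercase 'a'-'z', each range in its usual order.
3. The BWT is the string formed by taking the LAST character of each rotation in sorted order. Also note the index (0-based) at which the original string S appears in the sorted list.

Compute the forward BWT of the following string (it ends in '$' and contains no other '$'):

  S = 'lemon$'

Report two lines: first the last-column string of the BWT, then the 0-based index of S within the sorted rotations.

Answer: nl$eom
2

Derivation:
All 6 rotations (rotation i = S[i:]+S[:i]):
  rot[0] = lemon$
  rot[1] = emon$l
  rot[2] = mon$le
  rot[3] = on$lem
  rot[4] = n$lemo
  rot[5] = $lemon
Sorted (with $ < everything):
  sorted[0] = $lemon  (last char: 'n')
  sorted[1] = emon$l  (last char: 'l')
  sorted[2] = lemon$  (last char: '$')
  sorted[3] = mon$le  (last char: 'e')
  sorted[4] = n$lemo  (last char: 'o')
  sorted[5] = on$lem  (last char: 'm')
Last column: nl$eom
Original string S is at sorted index 2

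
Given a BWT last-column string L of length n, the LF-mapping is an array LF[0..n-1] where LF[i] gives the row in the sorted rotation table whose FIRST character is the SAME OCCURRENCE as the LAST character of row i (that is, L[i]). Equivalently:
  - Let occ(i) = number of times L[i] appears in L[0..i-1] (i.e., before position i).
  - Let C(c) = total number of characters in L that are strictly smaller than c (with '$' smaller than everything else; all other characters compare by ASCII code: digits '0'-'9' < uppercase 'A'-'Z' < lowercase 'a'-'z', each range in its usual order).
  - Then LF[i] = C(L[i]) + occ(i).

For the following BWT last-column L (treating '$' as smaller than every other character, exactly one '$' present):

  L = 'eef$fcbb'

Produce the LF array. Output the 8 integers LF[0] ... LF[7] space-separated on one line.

Char counts: '$':1, 'b':2, 'c':1, 'e':2, 'f':2
C (first-col start): C('$')=0, C('b')=1, C('c')=3, C('e')=4, C('f')=6
L[0]='e': occ=0, LF[0]=C('e')+0=4+0=4
L[1]='e': occ=1, LF[1]=C('e')+1=4+1=5
L[2]='f': occ=0, LF[2]=C('f')+0=6+0=6
L[3]='$': occ=0, LF[3]=C('$')+0=0+0=0
L[4]='f': occ=1, LF[4]=C('f')+1=6+1=7
L[5]='c': occ=0, LF[5]=C('c')+0=3+0=3
L[6]='b': occ=0, LF[6]=C('b')+0=1+0=1
L[7]='b': occ=1, LF[7]=C('b')+1=1+1=2

Answer: 4 5 6 0 7 3 1 2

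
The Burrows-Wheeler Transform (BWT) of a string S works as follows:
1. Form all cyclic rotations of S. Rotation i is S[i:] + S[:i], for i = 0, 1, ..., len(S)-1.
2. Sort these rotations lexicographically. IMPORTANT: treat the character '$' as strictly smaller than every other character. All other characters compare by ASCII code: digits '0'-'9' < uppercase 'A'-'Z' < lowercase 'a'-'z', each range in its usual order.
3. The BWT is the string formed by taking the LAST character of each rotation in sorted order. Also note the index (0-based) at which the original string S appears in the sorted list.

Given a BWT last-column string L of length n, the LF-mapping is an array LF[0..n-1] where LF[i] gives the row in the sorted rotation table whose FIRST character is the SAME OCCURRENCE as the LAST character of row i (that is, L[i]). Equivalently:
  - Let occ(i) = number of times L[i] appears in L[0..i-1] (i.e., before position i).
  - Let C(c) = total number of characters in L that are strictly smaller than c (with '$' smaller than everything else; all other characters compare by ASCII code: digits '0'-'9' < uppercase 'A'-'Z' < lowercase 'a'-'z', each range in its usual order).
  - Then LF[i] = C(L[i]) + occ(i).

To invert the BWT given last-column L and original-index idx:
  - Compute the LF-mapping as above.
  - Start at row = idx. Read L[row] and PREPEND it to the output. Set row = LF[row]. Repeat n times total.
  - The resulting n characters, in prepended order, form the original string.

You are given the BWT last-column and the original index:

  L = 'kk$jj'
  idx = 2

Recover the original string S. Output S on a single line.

Answer: jkjk$

Derivation:
LF mapping: 3 4 0 1 2
Walk LF starting at row 2, prepending L[row]:
  step 1: row=2, L[2]='$', prepend. Next row=LF[2]=0
  step 2: row=0, L[0]='k', prepend. Next row=LF[0]=3
  step 3: row=3, L[3]='j', prepend. Next row=LF[3]=1
  step 4: row=1, L[1]='k', prepend. Next row=LF[1]=4
  step 5: row=4, L[4]='j', prepend. Next row=LF[4]=2
Reversed output: jkjk$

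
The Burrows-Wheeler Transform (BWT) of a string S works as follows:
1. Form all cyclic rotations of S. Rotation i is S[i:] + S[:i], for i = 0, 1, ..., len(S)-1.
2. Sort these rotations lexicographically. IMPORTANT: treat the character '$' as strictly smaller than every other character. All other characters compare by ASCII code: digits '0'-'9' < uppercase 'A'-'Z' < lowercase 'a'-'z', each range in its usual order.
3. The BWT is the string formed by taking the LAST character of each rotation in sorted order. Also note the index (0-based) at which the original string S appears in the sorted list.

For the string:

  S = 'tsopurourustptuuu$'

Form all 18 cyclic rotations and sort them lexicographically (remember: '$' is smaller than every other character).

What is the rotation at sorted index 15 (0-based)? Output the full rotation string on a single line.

Answer: ustptuuu$tsopurour

Derivation:
All 18 rotations (rotation i = S[i:]+S[:i]):
  rot[0] = tsopurourustptuuu$
  rot[1] = sopurourustptuuu$t
  rot[2] = opurourustptuuu$ts
  rot[3] = purourustptuuu$tso
  rot[4] = urourustptuuu$tsop
  rot[5] = rourustptuuu$tsopu
  rot[6] = ourustptuuu$tsopur
  rot[7] = urustptuuu$tsopuro
  rot[8] = rustptuuu$tsopurou
  rot[9] = ustptuuu$tsopurour
  rot[10] = stptuuu$tsopurouru
  rot[11] = tptuuu$tsopurourus
  rot[12] = ptuuu$tsopurourust
  rot[13] = tuuu$tsopurourustp
  rot[14] = uuu$tsopurourustpt
  rot[15] = uu$tsopurourustptu
  rot[16] = u$tsopurourustptuu
  rot[17] = $tsopurourustptuuu
Sorted (with $ < everything):
  sorted[0] = $tsopurourustptuuu
  sorted[1] = opurourustptuuu$ts
  sorted[2] = ourustptuuu$tsopur
  sorted[3] = ptuuu$tsopurourust
  sorted[4] = purourustptuuu$tso
  sorted[5] = rourustptuuu$tsopu
  sorted[6] = rustptuuu$tsopurou
  sorted[7] = sopurourustptuuu$t
  sorted[8] = stptuuu$tsopurouru
  sorted[9] = tptuuu$tsopurourus
  sorted[10] = tsopurourustptuuu$
  sorted[11] = tuuu$tsopurourustp
  sorted[12] = u$tsopurourustptuu
  sorted[13] = urourustptuuu$tsop
  sorted[14] = urustptuuu$tsopuro
  sorted[15] = ustptuuu$tsopurour
  sorted[16] = uu$tsopurourustptu
  sorted[17] = uuu$tsopurourustpt
sorted[15] = ustptuuu$tsopurour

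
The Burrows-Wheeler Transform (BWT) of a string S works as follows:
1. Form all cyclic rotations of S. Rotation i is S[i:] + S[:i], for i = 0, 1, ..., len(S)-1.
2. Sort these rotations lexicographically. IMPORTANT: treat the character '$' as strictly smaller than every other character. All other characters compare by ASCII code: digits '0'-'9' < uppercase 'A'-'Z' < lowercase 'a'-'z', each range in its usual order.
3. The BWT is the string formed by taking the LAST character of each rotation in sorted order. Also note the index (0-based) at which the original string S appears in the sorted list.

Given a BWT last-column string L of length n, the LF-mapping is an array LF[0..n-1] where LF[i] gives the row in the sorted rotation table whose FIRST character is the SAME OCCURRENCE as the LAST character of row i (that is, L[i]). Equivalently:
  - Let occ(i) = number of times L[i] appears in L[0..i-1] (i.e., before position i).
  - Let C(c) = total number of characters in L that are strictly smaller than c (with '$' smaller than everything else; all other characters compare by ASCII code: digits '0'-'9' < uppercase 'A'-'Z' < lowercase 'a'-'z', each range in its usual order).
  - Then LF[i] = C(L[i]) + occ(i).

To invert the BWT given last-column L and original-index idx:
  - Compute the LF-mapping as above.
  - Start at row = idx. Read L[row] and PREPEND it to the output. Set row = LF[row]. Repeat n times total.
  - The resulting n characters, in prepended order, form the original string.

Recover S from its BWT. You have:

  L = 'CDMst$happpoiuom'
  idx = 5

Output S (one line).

LF mapping: 1 2 3 13 14 0 5 4 10 11 12 8 6 15 9 7
Walk LF starting at row 5, prepending L[row]:
  step 1: row=5, L[5]='$', prepend. Next row=LF[5]=0
  step 2: row=0, L[0]='C', prepend. Next row=LF[0]=1
  step 3: row=1, L[1]='D', prepend. Next row=LF[1]=2
  step 4: row=2, L[2]='M', prepend. Next row=LF[2]=3
  step 5: row=3, L[3]='s', prepend. Next row=LF[3]=13
  step 6: row=13, L[13]='u', prepend. Next row=LF[13]=15
  step 7: row=15, L[15]='m', prepend. Next row=LF[15]=7
  step 8: row=7, L[7]='a', prepend. Next row=LF[7]=4
  step 9: row=4, L[4]='t', prepend. Next row=LF[4]=14
  step 10: row=14, L[14]='o', prepend. Next row=LF[14]=9
  step 11: row=9, L[9]='p', prepend. Next row=LF[9]=11
  step 12: row=11, L[11]='o', prepend. Next row=LF[11]=8
  step 13: row=8, L[8]='p', prepend. Next row=LF[8]=10
  step 14: row=10, L[10]='p', prepend. Next row=LF[10]=12
  step 15: row=12, L[12]='i', prepend. Next row=LF[12]=6
  step 16: row=6, L[6]='h', prepend. Next row=LF[6]=5
Reversed output: hippopotamusMDC$

Answer: hippopotamusMDC$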